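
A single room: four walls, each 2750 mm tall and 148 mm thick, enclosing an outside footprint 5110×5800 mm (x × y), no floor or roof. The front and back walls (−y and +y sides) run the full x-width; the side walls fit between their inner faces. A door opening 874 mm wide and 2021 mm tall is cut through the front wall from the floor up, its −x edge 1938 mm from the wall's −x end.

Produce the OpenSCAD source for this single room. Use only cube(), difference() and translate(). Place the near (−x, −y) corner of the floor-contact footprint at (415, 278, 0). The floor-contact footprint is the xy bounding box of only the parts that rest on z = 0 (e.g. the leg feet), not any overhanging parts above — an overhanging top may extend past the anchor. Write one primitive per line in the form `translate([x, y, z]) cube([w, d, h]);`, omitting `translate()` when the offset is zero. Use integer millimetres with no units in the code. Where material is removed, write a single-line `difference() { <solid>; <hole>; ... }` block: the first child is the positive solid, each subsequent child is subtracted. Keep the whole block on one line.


difference() { translate([415, 278, 0]) cube([5110, 148, 2750]); translate([2353, 278, 0]) cube([874, 148, 2021]); }
translate([415, 5930, 0]) cube([5110, 148, 2750]);
translate([415, 426, 0]) cube([148, 5504, 2750]);
translate([5377, 426, 0]) cube([148, 5504, 2750]);


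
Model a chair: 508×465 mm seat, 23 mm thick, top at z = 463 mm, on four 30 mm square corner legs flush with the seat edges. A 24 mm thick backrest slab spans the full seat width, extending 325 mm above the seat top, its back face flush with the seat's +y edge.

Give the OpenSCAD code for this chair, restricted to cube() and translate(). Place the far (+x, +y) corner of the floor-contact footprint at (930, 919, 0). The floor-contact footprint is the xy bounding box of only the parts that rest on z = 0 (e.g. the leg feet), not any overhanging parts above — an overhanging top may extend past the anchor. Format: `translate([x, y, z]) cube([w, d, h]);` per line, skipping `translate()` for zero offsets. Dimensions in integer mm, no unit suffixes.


translate([422, 454, 440]) cube([508, 465, 23]);
translate([422, 454, 0]) cube([30, 30, 440]);
translate([900, 454, 0]) cube([30, 30, 440]);
translate([422, 889, 0]) cube([30, 30, 440]);
translate([900, 889, 0]) cube([30, 30, 440]);
translate([422, 895, 463]) cube([508, 24, 325]);


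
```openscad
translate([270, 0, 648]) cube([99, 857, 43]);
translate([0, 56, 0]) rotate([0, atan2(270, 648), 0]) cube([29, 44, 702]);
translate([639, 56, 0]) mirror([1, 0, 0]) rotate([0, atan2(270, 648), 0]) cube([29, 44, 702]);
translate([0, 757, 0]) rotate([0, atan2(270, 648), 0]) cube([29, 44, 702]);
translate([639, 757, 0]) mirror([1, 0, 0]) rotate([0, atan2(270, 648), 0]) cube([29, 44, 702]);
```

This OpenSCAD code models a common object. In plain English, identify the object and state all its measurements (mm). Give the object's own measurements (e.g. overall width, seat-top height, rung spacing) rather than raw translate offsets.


A sawhorse. A 99×857×43 mm beam (x, y, z) sits on two A-frame leg pairs. Each pair is two raked legs of 29×44 mm section (44 mm along y) splaying symmetrically in x. Each leg rises 648 mm vertically over 270 mm of horizontal reach and is 702 mm long along its own axis. Every leg's outer bottom edge rests on the floor and its outer top edge meets a bottom edge of the beam — the left legs (tilting toward +x) meet the beam's −x bottom edge, the right legs (their mirror images, tilting toward −x) meet its +x bottom edge — so the leg tops tuck under the beam, the beam's underside is 648 mm above the floor, and the feet are 639 mm apart outside-to-outside with the beam centred between them. The two leg pairs are set in 56 mm from either end of the beam.


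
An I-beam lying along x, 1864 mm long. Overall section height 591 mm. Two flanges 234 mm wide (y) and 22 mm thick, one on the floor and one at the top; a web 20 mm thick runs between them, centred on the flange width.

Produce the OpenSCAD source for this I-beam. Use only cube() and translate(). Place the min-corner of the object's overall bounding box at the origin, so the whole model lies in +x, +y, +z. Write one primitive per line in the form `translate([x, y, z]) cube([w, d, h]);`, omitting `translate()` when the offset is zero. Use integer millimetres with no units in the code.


cube([1864, 234, 22]);
translate([0, 107, 22]) cube([1864, 20, 547]);
translate([0, 0, 569]) cube([1864, 234, 22]);


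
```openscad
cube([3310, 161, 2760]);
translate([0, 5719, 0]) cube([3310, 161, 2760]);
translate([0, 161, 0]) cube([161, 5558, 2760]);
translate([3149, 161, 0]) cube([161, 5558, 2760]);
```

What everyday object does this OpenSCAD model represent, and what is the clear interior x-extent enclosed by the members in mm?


A house (or room) frame. The interior width is 2988 mm.

Four 2760 mm walls enclosing a rectangle with no floor or roof — a room or house frame. Outside width is 3310 mm and wall thickness is 161 mm, so the interior width is 3310 − 2 × 161 = 2988 mm.


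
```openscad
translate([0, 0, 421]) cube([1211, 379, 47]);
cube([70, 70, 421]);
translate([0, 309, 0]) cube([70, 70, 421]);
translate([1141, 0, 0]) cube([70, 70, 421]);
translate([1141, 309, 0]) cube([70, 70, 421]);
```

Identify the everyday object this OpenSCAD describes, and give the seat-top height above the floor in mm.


A bench. The seat-top height is 468 mm.

A long slab on four corner posts — a bench. The slab sits at z = 421 with thickness 47, so the top is 421 + 47 = 468 mm.


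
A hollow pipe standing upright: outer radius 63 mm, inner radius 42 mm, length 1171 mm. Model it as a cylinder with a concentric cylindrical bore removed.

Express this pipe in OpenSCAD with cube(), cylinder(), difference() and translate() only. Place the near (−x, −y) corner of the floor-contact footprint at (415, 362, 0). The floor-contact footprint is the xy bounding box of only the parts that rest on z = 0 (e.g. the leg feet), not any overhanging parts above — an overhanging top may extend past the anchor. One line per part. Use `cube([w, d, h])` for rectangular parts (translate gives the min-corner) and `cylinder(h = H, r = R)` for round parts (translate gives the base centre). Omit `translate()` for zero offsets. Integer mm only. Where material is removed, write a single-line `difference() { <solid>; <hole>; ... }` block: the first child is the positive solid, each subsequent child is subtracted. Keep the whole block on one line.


difference() { translate([478, 425, 0]) cylinder(h = 1171, r = 63); translate([478, 425, 0]) cylinder(h = 1171, r = 42); }


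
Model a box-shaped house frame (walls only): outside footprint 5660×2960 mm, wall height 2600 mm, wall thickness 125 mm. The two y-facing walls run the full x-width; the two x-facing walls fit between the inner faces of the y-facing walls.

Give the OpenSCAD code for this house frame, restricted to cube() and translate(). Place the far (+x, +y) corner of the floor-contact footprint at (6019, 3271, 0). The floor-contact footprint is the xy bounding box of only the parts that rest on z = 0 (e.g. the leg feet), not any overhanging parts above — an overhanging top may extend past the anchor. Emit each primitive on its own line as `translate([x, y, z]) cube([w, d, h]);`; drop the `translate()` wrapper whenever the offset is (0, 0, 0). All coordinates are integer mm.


translate([359, 311, 0]) cube([5660, 125, 2600]);
translate([359, 3146, 0]) cube([5660, 125, 2600]);
translate([359, 436, 0]) cube([125, 2710, 2600]);
translate([5894, 436, 0]) cube([125, 2710, 2600]);


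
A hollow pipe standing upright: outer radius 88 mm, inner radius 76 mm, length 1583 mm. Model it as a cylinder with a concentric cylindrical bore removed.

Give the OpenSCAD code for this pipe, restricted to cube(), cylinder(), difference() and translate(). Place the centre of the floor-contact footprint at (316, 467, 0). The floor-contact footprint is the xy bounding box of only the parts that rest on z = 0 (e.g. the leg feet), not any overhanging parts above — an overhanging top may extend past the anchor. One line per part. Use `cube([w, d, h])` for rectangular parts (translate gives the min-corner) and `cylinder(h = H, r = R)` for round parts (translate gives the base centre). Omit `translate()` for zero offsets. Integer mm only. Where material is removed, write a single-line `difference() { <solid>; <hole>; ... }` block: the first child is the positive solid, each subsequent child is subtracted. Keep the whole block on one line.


difference() { translate([316, 467, 0]) cylinder(h = 1583, r = 88); translate([316, 467, 0]) cylinder(h = 1583, r = 76); }


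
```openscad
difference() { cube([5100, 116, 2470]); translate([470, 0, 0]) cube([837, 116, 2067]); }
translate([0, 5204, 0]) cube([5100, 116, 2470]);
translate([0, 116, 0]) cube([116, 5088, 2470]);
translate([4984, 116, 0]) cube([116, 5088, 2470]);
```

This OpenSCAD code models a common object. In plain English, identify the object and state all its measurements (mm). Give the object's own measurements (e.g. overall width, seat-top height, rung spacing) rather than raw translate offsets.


A single room: four walls, each 2470 mm tall and 116 mm thick, enclosing an outside footprint 5100×5320 mm (x × y), no floor or roof. The front and back walls (−y and +y sides) run the full x-width; the side walls fit between their inner faces. A door opening 837 mm wide and 2067 mm tall is cut through the front wall from the floor up, its −x edge 470 mm from the wall's −x end.


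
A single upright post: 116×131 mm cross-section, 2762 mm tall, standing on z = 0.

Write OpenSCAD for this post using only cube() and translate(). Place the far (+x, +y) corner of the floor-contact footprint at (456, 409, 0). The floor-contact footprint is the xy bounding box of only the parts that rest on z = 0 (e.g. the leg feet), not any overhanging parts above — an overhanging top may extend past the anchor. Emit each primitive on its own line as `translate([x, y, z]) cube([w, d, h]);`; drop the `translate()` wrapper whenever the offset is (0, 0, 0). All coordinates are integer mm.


translate([340, 278, 0]) cube([116, 131, 2762]);


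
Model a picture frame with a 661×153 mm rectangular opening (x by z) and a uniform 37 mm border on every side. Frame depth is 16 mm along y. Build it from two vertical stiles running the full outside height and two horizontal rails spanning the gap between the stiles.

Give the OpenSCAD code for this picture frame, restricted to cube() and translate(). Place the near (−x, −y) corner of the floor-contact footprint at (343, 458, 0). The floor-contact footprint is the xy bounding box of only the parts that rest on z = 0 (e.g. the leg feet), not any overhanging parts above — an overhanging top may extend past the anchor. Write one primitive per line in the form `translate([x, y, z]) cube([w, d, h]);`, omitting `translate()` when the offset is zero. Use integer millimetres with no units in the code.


translate([343, 458, 0]) cube([37, 16, 227]);
translate([1041, 458, 0]) cube([37, 16, 227]);
translate([380, 458, 0]) cube([661, 16, 37]);
translate([380, 458, 190]) cube([661, 16, 37]);


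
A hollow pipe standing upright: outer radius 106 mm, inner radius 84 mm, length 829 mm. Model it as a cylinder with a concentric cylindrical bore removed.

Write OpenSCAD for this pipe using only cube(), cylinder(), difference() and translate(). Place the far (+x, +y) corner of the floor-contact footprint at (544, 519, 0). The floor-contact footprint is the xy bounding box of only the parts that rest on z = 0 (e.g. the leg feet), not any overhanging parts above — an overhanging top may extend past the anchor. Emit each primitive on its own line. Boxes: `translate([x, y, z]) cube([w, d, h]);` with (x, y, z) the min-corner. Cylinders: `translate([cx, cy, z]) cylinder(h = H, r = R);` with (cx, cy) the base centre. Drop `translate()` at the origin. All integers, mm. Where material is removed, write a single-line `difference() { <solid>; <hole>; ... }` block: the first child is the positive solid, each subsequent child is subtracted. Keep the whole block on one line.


difference() { translate([438, 413, 0]) cylinder(h = 829, r = 106); translate([438, 413, 0]) cylinder(h = 829, r = 84); }


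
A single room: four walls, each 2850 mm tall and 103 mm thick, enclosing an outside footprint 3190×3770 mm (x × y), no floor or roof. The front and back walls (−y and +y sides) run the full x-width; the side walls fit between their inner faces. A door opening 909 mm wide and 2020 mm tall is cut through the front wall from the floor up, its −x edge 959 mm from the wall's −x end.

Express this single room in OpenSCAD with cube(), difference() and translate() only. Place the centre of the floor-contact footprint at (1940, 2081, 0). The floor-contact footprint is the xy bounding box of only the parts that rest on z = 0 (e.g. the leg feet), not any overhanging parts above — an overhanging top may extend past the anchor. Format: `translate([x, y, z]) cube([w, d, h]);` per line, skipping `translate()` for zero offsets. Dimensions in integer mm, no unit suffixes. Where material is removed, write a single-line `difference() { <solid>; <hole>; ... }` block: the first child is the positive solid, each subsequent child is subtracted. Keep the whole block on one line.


difference() { translate([345, 196, 0]) cube([3190, 103, 2850]); translate([1304, 196, 0]) cube([909, 103, 2020]); }
translate([345, 3863, 0]) cube([3190, 103, 2850]);
translate([345, 299, 0]) cube([103, 3564, 2850]);
translate([3432, 299, 0]) cube([103, 3564, 2850]);


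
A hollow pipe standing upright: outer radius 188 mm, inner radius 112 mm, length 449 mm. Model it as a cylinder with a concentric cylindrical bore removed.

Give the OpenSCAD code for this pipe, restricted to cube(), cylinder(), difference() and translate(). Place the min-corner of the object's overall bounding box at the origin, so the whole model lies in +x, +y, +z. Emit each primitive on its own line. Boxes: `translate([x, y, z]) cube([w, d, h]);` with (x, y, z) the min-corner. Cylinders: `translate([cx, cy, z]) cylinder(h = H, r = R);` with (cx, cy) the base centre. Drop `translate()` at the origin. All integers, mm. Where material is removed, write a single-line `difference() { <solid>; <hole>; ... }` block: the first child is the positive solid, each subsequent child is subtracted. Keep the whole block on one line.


difference() { translate([188, 188, 0]) cylinder(h = 449, r = 188); translate([188, 188, 0]) cylinder(h = 449, r = 112); }


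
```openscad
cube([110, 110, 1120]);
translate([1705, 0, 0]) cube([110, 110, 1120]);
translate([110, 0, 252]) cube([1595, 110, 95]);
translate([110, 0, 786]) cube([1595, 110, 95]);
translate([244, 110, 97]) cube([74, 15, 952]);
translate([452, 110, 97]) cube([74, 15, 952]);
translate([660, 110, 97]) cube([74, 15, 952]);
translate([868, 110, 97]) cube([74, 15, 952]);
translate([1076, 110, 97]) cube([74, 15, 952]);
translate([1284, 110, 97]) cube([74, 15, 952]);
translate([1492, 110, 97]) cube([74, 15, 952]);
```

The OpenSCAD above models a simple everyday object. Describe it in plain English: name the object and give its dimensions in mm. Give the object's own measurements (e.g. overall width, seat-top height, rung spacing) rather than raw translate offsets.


A fence section. Two 110×110 mm posts, 1120 mm tall, stand on the floor with a clear span of 1595 mm between their inner faces. Two horizontal rails of 110×95 mm section span the gap between the posts with their undersides at z = 252 mm and z = 786 mm, flush with the posts' −y face. 7 pickets, each 74 mm wide, 15 mm thick and 952 mm tall, are fixed to the +y face of the rails with their bottoms at z = 97 mm, spaced across the span with a 134 mm gap after the −x post and between neighbouring pickets, with 139 mm left before the +x post.


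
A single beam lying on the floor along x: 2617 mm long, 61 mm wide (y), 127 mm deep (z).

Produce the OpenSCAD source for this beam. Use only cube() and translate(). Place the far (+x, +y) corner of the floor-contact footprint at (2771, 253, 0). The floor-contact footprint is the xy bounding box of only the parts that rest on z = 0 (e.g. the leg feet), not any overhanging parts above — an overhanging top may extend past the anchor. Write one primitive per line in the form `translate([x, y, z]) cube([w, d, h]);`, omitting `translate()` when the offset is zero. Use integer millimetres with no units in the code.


translate([154, 192, 0]) cube([2617, 61, 127]);


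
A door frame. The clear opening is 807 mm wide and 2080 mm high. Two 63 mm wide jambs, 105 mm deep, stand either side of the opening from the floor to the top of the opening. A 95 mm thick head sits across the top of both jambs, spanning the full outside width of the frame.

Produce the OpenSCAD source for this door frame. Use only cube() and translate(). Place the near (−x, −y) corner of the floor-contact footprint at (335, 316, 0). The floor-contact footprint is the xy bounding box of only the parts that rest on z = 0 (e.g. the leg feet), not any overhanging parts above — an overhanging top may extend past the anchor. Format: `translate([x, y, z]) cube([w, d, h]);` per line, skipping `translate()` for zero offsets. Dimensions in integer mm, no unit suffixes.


translate([335, 316, 0]) cube([63, 105, 2080]);
translate([1205, 316, 0]) cube([63, 105, 2080]);
translate([335, 316, 2080]) cube([933, 105, 95]);


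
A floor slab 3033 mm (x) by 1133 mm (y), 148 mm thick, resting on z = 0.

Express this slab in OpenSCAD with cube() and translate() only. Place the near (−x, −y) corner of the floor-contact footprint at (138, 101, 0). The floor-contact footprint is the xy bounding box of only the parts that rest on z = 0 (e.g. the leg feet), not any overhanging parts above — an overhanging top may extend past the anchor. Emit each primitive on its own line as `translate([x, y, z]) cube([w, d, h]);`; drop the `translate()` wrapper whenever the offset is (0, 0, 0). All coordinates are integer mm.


translate([138, 101, 0]) cube([3033, 1133, 148]);


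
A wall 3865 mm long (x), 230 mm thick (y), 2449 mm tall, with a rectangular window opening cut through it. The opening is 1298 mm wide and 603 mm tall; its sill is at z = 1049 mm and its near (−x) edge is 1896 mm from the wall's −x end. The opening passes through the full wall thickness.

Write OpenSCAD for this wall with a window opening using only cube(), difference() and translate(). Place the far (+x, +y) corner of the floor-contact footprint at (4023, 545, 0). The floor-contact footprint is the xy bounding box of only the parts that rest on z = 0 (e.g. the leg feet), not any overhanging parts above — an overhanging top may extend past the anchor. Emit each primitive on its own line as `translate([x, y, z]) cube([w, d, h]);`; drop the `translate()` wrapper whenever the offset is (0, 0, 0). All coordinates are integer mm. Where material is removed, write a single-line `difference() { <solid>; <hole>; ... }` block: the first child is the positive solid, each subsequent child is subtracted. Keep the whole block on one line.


difference() { translate([158, 315, 0]) cube([3865, 230, 2449]); translate([2054, 315, 1049]) cube([1298, 230, 603]); }


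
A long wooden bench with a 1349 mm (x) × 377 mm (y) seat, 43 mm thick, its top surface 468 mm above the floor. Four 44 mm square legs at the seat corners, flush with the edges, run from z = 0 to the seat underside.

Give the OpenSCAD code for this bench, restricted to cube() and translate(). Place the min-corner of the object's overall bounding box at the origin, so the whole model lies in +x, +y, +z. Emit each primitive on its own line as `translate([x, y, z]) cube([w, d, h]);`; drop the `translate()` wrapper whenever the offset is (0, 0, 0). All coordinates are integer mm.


translate([0, 0, 425]) cube([1349, 377, 43]);
cube([44, 44, 425]);
translate([0, 333, 0]) cube([44, 44, 425]);
translate([1305, 0, 0]) cube([44, 44, 425]);
translate([1305, 333, 0]) cube([44, 44, 425]);


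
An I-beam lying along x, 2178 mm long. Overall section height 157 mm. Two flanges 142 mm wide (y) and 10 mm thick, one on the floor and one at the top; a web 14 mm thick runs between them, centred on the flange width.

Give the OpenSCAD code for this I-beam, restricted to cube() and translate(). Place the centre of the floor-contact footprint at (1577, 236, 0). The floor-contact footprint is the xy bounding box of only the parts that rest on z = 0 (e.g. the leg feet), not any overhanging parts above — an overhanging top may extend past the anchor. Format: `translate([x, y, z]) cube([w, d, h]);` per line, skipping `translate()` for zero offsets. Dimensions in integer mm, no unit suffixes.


translate([488, 165, 0]) cube([2178, 142, 10]);
translate([488, 229, 10]) cube([2178, 14, 137]);
translate([488, 165, 147]) cube([2178, 142, 10]);


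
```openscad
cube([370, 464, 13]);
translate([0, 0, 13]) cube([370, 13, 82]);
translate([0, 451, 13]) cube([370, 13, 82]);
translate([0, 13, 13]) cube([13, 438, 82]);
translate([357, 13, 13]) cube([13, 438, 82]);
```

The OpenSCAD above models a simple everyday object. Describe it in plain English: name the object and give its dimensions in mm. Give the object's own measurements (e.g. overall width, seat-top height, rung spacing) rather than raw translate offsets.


An open-topped rectangular box: outside dimensions 370×464×95 mm, with a uniform wall and base thickness of 13 mm. The base is a full 370×464 slab on the floor; four walls sit on top of the base. The front and back walls (the −y and +y sides) span the full width; the two side walls fit between them.


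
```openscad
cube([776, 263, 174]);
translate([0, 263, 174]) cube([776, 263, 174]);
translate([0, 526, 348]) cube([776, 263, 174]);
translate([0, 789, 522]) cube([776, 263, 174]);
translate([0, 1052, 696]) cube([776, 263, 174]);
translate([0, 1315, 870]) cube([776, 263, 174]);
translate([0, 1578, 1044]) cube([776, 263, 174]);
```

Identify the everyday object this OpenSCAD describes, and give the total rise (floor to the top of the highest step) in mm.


A staircase. The total rise is 1218 mm.

7 identical blocks, each offset up and back from the previous — a staircase. Each step is 174 mm tall and there are 7 of them, so the total rise is 7 × 174 = 1218 mm.


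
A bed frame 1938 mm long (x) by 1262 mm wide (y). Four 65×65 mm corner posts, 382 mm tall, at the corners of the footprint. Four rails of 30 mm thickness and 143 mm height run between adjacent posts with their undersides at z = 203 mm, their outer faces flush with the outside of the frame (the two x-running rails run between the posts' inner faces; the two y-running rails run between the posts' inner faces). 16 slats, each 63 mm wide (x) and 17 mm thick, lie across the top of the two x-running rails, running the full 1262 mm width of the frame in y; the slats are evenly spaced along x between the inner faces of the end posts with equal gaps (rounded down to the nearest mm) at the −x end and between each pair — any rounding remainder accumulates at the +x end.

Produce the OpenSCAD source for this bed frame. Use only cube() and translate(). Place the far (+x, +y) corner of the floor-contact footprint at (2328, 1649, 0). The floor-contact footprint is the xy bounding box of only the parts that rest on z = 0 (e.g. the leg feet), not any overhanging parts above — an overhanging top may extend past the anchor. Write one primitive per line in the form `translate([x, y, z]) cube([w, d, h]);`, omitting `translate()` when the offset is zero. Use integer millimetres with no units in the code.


translate([390, 387, 0]) cube([65, 65, 382]);
translate([390, 1584, 0]) cube([65, 65, 382]);
translate([2263, 387, 0]) cube([65, 65, 382]);
translate([2263, 1584, 0]) cube([65, 65, 382]);
translate([455, 387, 203]) cube([1808, 30, 143]);
translate([455, 1619, 203]) cube([1808, 30, 143]);
translate([390, 452, 203]) cube([30, 1132, 143]);
translate([2298, 452, 203]) cube([30, 1132, 143]);
translate([502, 387, 346]) cube([63, 1262, 17]);
translate([612, 387, 346]) cube([63, 1262, 17]);
translate([722, 387, 346]) cube([63, 1262, 17]);
translate([832, 387, 346]) cube([63, 1262, 17]);
translate([942, 387, 346]) cube([63, 1262, 17]);
translate([1052, 387, 346]) cube([63, 1262, 17]);
translate([1162, 387, 346]) cube([63, 1262, 17]);
translate([1272, 387, 346]) cube([63, 1262, 17]);
translate([1382, 387, 346]) cube([63, 1262, 17]);
translate([1492, 387, 346]) cube([63, 1262, 17]);
translate([1602, 387, 346]) cube([63, 1262, 17]);
translate([1712, 387, 346]) cube([63, 1262, 17]);
translate([1822, 387, 346]) cube([63, 1262, 17]);
translate([1932, 387, 346]) cube([63, 1262, 17]);
translate([2042, 387, 346]) cube([63, 1262, 17]);
translate([2152, 387, 346]) cube([63, 1262, 17]);


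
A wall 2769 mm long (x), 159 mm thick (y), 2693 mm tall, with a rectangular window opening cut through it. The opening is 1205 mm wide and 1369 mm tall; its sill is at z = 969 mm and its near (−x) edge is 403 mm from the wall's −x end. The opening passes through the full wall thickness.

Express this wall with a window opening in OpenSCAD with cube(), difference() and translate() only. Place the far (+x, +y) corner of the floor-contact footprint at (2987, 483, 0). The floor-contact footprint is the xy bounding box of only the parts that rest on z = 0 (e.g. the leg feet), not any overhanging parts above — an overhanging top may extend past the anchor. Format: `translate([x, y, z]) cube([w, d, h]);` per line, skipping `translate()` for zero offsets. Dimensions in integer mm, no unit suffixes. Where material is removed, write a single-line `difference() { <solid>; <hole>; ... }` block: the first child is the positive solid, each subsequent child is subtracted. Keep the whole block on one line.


difference() { translate([218, 324, 0]) cube([2769, 159, 2693]); translate([621, 324, 969]) cube([1205, 159, 1369]); }


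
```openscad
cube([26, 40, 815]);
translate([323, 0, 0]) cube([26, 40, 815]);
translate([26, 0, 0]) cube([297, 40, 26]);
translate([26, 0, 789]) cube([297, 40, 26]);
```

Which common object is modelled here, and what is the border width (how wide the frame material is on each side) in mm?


A picture frame. The border width is 26 mm.

Four thin pieces enclosing a rectangular opening — a picture frame. The two full-height stiles are 815 mm tall; the top rail sits at z = 789 and is 26 mm tall, so the border above the opening is 815 − 789 = 26 mm, matching the stile x-width.


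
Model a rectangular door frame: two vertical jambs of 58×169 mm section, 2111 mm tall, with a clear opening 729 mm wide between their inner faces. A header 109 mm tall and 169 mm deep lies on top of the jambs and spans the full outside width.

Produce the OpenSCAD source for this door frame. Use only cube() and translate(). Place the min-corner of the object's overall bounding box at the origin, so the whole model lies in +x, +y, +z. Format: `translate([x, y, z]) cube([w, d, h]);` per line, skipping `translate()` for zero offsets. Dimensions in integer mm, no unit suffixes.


cube([58, 169, 2111]);
translate([787, 0, 0]) cube([58, 169, 2111]);
translate([0, 0, 2111]) cube([845, 169, 109]);


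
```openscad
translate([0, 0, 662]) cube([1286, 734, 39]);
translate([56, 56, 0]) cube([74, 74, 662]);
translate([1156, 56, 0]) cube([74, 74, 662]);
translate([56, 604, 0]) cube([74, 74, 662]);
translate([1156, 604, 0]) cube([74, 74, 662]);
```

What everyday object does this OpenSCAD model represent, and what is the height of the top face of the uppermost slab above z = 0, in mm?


A table. The table height is 701 mm.

A 1286×734×39 slab sits at z = 662 on four 74 mm square posts — a table. The top surface is at 662 + 39 = 701 mm.


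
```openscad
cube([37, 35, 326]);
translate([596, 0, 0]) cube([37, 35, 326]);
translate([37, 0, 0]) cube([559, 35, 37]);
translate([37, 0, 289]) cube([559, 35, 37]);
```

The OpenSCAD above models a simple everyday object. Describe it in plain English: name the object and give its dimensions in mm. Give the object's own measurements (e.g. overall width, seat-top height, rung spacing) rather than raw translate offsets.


A rectangular picture frame lying in the x–z plane (depth along y). The opening is 559 mm wide (x) by 252 mm tall (z), surrounded by a border 37 mm wide on all four sides. The frame is 35 mm deep and is made of two full-height vertical stiles with two horizontal rails fitted between them.


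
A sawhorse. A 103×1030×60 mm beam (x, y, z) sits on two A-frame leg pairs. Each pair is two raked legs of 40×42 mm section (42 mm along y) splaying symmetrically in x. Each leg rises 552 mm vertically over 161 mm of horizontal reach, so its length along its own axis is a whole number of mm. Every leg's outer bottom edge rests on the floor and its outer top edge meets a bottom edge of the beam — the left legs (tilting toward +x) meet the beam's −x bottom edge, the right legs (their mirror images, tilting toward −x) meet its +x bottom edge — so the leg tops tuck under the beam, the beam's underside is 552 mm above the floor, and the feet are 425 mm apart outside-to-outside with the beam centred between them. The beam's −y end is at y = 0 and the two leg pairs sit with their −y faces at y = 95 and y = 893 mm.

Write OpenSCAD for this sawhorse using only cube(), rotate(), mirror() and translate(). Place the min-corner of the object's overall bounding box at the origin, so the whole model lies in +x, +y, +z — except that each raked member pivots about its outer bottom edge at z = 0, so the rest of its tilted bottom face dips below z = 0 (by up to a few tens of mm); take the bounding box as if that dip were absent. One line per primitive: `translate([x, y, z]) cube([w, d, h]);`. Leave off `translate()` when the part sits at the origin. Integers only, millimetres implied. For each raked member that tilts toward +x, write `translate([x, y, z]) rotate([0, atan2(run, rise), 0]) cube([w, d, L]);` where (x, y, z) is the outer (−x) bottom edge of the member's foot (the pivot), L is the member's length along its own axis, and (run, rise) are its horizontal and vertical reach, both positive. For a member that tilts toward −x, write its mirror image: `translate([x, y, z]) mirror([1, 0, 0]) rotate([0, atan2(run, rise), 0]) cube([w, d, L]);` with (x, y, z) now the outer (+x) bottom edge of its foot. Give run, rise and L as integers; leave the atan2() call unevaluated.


translate([161, 0, 552]) cube([103, 1030, 60]);
translate([0, 95, 0]) rotate([0, atan2(161, 552), 0]) cube([40, 42, 575]);
translate([425, 95, 0]) mirror([1, 0, 0]) rotate([0, atan2(161, 552), 0]) cube([40, 42, 575]);
translate([0, 893, 0]) rotate([0, atan2(161, 552), 0]) cube([40, 42, 575]);
translate([425, 893, 0]) mirror([1, 0, 0]) rotate([0, atan2(161, 552), 0]) cube([40, 42, 575]);


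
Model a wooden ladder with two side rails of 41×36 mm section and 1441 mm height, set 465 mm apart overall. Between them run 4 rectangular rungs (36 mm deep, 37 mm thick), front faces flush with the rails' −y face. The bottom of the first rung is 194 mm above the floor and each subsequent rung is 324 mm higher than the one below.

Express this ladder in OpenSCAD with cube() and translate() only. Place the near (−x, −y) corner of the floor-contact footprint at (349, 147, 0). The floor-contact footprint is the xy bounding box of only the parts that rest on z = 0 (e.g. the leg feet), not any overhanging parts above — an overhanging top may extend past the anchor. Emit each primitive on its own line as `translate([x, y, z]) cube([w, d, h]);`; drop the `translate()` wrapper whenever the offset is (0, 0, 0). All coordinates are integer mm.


translate([349, 147, 0]) cube([41, 36, 1441]);
translate([773, 147, 0]) cube([41, 36, 1441]);
translate([390, 147, 194]) cube([383, 36, 37]);
translate([390, 147, 518]) cube([383, 36, 37]);
translate([390, 147, 842]) cube([383, 36, 37]);
translate([390, 147, 1166]) cube([383, 36, 37]);


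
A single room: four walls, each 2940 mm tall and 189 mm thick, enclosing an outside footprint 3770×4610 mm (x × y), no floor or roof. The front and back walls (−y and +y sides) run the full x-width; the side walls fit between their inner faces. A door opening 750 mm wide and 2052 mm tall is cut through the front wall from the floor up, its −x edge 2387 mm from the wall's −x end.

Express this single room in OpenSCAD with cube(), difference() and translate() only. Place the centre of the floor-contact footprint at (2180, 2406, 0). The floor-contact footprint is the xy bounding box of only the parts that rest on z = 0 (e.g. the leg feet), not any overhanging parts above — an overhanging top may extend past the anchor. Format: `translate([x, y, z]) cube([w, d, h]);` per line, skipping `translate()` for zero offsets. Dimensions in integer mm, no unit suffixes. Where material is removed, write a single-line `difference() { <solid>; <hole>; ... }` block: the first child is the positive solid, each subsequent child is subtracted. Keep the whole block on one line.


difference() { translate([295, 101, 0]) cube([3770, 189, 2940]); translate([2682, 101, 0]) cube([750, 189, 2052]); }
translate([295, 4522, 0]) cube([3770, 189, 2940]);
translate([295, 290, 0]) cube([189, 4232, 2940]);
translate([3876, 290, 0]) cube([189, 4232, 2940]);


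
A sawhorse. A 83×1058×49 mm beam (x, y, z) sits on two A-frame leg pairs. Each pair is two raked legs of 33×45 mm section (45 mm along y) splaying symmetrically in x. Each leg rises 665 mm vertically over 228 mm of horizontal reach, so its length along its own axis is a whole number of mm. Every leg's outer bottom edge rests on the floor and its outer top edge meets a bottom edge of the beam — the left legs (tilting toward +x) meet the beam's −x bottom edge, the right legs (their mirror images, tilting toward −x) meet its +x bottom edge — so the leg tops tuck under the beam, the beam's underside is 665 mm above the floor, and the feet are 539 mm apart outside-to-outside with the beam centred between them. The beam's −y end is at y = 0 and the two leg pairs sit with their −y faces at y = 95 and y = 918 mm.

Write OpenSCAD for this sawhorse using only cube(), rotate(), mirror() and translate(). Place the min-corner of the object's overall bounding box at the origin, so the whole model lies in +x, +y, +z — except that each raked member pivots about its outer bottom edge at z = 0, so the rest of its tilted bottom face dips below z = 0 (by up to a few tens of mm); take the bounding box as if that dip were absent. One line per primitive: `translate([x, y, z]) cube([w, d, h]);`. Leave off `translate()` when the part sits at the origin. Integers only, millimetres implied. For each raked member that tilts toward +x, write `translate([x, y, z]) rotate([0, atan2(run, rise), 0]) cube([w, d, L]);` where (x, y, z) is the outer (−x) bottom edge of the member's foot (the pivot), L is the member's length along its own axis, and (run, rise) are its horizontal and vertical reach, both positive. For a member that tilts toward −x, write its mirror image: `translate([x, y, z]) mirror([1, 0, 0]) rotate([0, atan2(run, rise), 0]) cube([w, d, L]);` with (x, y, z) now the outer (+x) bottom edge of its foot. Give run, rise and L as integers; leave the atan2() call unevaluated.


translate([228, 0, 665]) cube([83, 1058, 49]);
translate([0, 95, 0]) rotate([0, atan2(228, 665), 0]) cube([33, 45, 703]);
translate([539, 95, 0]) mirror([1, 0, 0]) rotate([0, atan2(228, 665), 0]) cube([33, 45, 703]);
translate([0, 918, 0]) rotate([0, atan2(228, 665), 0]) cube([33, 45, 703]);
translate([539, 918, 0]) mirror([1, 0, 0]) rotate([0, atan2(228, 665), 0]) cube([33, 45, 703]);


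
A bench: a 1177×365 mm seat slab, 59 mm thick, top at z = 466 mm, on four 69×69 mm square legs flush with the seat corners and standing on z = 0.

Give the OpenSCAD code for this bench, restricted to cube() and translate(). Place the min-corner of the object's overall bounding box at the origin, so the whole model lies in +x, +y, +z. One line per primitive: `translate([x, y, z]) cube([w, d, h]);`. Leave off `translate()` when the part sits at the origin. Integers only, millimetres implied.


// leg_h = 466 − 59 = 407
translate([0, 0, 407]) cube([1177, 365, 59]);
cube([69, 69, 407]);
translate([0, 296, 0]) cube([69, 69, 407]);
translate([1108, 0, 0]) cube([69, 69, 407]);
translate([1108, 296, 0]) cube([69, 69, 407]);


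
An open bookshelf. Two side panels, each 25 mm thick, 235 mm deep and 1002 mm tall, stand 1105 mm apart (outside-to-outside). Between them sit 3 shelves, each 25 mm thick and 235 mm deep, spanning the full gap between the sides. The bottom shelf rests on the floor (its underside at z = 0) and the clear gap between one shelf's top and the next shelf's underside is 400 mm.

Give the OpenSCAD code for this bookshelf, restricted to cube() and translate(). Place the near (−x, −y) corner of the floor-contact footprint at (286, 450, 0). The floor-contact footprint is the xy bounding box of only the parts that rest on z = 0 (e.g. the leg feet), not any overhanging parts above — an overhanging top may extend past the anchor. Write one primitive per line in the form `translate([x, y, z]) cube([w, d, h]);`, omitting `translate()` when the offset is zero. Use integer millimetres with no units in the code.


translate([286, 450, 0]) cube([25, 235, 1002]);
translate([1366, 450, 0]) cube([25, 235, 1002]);
translate([311, 450, 0]) cube([1055, 235, 25]);
translate([311, 450, 425]) cube([1055, 235, 25]);
translate([311, 450, 850]) cube([1055, 235, 25]);


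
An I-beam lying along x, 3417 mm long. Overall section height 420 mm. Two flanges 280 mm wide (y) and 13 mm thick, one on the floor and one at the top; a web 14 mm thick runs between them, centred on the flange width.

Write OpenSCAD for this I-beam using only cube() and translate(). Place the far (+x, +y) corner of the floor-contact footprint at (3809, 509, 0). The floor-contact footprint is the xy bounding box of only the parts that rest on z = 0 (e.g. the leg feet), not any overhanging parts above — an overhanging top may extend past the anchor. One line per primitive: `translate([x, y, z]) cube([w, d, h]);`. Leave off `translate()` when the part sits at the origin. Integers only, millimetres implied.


translate([392, 229, 0]) cube([3417, 280, 13]);
translate([392, 362, 13]) cube([3417, 14, 394]);
translate([392, 229, 407]) cube([3417, 280, 13]);


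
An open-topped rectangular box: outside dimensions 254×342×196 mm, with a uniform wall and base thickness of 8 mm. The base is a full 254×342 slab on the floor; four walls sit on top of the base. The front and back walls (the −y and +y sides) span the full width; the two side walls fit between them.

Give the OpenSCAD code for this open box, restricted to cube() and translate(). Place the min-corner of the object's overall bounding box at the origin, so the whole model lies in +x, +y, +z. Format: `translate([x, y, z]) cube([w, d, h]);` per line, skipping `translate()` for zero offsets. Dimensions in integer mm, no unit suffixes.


cube([254, 342, 8]);
translate([0, 0, 8]) cube([254, 8, 188]);
translate([0, 334, 8]) cube([254, 8, 188]);
translate([0, 8, 8]) cube([8, 326, 188]);
translate([246, 8, 8]) cube([8, 326, 188]);


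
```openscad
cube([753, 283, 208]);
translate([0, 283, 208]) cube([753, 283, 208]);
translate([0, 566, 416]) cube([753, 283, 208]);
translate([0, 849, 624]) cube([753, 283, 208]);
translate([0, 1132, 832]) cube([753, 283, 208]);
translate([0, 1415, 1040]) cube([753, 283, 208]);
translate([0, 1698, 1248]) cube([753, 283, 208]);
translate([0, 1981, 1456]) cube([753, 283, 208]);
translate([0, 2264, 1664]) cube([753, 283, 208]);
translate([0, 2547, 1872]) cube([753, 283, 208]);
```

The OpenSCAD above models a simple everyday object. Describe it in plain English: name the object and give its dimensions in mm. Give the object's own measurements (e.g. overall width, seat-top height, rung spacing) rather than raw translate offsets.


A straight staircase of 10 solid steps. Each step is 753 mm wide (x), 283 mm deep (y, the going) and 208 mm tall (the rise). The first step rests on the floor; each subsequent step sits one going further in +y and one rise higher in +z, directly behind and above the previous step with no overlap.
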